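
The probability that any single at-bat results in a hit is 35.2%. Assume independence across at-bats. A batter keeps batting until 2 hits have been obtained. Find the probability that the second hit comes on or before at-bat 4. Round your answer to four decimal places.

0.4406

Finishing within 4 at-bats ⇔ at least 2 successes in the first 4. With X ~ Binomial(4, 0.352), P(Y ≤ 4) = 1 − P(X ≤ 1).
  k=0: C(4,0)·0.352^0·0.648^4 = 0.176319
  k=1: C(4,1)·0.352^1·0.648^3 = 0.383114
1 − 0.559433 = 0.440567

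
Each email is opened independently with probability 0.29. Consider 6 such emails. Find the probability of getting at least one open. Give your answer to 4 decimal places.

0.8719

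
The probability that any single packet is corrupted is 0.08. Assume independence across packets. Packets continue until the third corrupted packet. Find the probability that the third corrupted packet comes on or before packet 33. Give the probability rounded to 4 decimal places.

Finishing within 33 packets ⇔ at least 3 successes in the first 33. With X ~ Binomial(33, 0.08), P(Y ≤ 33) = 1 − P(X ≤ 2).
  k=0: C(33,0)·0.08^0·0.92^33 = 0.063826
  k=1: C(33,1)·0.08^1·0.92^32 = 0.183153
  k=2: C(33,2)·0.08^2·0.92^31 = 0.254822
1 − 0.501801 = 0.498199

0.4982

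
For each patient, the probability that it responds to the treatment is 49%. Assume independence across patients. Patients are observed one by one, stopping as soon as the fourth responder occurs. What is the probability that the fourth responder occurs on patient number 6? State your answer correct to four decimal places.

Y = trial on which the fourth success occurs; negative binomial, r=4, p=0.49.
P(Y=6) = C(5,3) · p^4 · (1−p)^2
= 10 · 0.057648 · 0.2601 = 0.149942

0.1499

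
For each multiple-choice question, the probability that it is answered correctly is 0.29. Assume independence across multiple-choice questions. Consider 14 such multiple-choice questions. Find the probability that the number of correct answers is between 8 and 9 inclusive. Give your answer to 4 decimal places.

X ~ Binomial(14, 0.29); P(8 ≤ X ≤ 9) = Σ C(14,k) p^k (1−p)^(14−k) over k:
  k=8: C(14,8)·0.29^8·0.71^6 = 0.019244
  k=9: C(14,9)·0.29^9·0.71^5 = 0.005240
Total = 0.024484

0.0245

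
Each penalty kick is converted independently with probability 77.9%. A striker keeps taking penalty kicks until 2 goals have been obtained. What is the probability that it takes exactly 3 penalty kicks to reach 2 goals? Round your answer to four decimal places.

Y = trial on which the second success occurs; negative binomial, r=2, p=0.779.
P(Y=3) = C(2,1) · p^2 · (1−p)^1
= 2 · 0.60684 · 0.221 = 0.268224

0.2682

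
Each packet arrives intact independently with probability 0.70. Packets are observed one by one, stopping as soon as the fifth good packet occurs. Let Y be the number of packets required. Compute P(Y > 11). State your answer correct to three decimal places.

0.022

Needing more than 11 packets ⇔ fewer than 5 successes in the first 11. With X ~ Binomial(11, 0.70), P(Y > 11) = P(X ≤ 4).
  k=0: C(11,0)·0.70^0·0.30^11 = 0.00000
  k=1: C(11,1)·0.70^1·0.30^10 = 0.00005
  k=2: C(11,2)·0.70^2·0.30^9 = 0.00053
  k=3: C(11,3)·0.70^3·0.30^8 = 0.00371
  k=4: C(11,4)·0.70^4·0.30^7 = 0.01733
P(X ≤ 4) = 0.02162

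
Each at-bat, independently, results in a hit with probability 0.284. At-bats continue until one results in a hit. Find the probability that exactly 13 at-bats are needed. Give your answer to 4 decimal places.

Geometric (trials to first success), p = 0.284.
P(Y = 13) = (1−p)^12 · p = 0.018153 · 0.284 = 0.005156

0.0052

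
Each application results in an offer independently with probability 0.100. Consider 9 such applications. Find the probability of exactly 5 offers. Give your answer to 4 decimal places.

X ~ Binomial(n=9, p=0.10).
P(X=5) = C(9,5) · p^5 · (1−p)^4
= 126 · 1e-05 · 0.6561 = 0.000827

0.0008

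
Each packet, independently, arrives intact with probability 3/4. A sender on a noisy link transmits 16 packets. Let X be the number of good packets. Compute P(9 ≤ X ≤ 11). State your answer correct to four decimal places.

0.3427

X ~ Binomial(16, 0.75); P(9 ≤ X ≤ 11) = Σ C(16,k) p^k (1−p)^(16−k) over k:
  k=9: C(16,9)·0.75^9·0.25^7 = 0.052427
  k=10: C(16,10)·0.75^10·0.25^6 = 0.110097
  k=11: C(16,11)·0.75^11·0.25^5 = 0.180159
Total = 0.342684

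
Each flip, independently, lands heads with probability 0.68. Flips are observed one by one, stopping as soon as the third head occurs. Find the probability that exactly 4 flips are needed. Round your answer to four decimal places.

Y = trial on which the third success occurs; negative binomial, r=3, p=0.68.
P(Y=4) = C(3,2) · p^3 · (1−p)^1
= 3 · 0.31443 · 0.32 = 0.301855

0.3019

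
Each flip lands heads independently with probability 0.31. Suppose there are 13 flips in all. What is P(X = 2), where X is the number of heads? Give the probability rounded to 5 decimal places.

X ~ Binomial(n=13, p=0.31).
P(X=2) = C(13,2) · p^2 · (1−p)^11
= 78 · 0.0961 · 0.016879 = 0.1265197

0.12652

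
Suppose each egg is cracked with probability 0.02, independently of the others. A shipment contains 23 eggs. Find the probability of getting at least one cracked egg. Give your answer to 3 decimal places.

0.372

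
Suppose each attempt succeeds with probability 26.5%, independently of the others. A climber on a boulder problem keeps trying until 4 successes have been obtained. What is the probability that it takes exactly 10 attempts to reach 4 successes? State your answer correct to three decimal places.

Y = trial on which the fourth success occurs; negative binomial, r=4, p=0.265.
P(Y=10) = C(9,3) · p^4 · (1−p)^6
= 84 · 0.0049316 · 0.15766 = 0.06531

0.065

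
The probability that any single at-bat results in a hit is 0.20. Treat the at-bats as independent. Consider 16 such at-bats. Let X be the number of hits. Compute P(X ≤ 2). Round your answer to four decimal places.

X ~ Binomial(16, 0.20); P(X ≤ 2) = Σ C(16,k) p^k (1−p)^(16−k) over k:
  k=0: C(16,0)·0.20^0·0.80^16 = 0.028147
  k=1: C(16,1)·0.20^1·0.80^15 = 0.112590
  k=2: C(16,2)·0.20^2·0.80^14 = 0.211106
Total = 0.351844

0.3518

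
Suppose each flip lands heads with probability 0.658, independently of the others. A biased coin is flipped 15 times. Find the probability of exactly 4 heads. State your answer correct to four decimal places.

X ~ Binomial(n=15, p=0.658).
P(X=4) = C(15,4) · p^4 · (1−p)^11
= 1365 · 0.18746 · 7.4866e-06 = 0.001916

0.0019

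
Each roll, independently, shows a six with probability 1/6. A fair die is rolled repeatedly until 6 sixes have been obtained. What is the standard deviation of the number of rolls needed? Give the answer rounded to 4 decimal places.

13.4164

Y = total rolls until the sixth success; negative binomial with r=6, p=0.166667.
SD(Y) = √[r(1−p)/p²] = √(180.000000) = 13.416408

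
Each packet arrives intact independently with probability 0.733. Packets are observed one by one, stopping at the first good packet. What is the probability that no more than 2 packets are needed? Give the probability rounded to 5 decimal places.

Y = number of packets to the first success; geometric, p = 0.733.
P(Y ≤ 2) = 1 − (1−p)^2 = 1 − 0.0712890 = 0.9287110

0.92871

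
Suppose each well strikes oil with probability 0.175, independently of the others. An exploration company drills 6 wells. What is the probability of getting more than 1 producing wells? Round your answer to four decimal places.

X ~ Binomial(6, 0.175); P(X ≥ 2) = Σ C(6,k) p^k (1−p)^(6−k) over k:
  k=2: C(6,2)·0.175^2·0.825^4 = 0.212806
  k=3: C(6,3)·0.175^3·0.825^3 = 0.060187
  k=4: C(6,4)·0.175^4·0.825^2 = 0.009575
  k=5: C(6,5)·0.175^5·0.825^1 = 0.000812
  k=6: C(6,6)·0.175^6·0.825^0 = 0.000029
Total = 0.283410

0.2834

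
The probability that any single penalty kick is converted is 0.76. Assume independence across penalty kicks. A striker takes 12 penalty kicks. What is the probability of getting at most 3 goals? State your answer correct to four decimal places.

X ~ Binomial(12, 0.76); P(X ≤ 3) = Σ C(12,k) p^k (1−p)^(12−k) over k:
  k=0: C(12,0)·0.76^0·0.24^12 = 0.000000
  k=1: C(12,1)·0.76^1·0.24^11 = 0.000001
  k=2: C(12,2)·0.76^2·0.24^10 = 0.000024
  k=3: C(12,3)·0.76^3·0.24^9 = 0.000255
Total = 0.000281

0.0003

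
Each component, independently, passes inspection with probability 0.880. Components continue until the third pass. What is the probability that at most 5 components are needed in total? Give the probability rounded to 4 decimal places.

Finishing within 5 components ⇔ at least 3 successes in the first 5. With X ~ Binomial(5, 0.88), P(Y ≤ 5) = 1 − P(X ≤ 2).
  k=0: C(5,0)·0.88^0·0.12^5 = 0.000025
  k=1: C(5,1)·0.88^1·0.12^4 = 0.000912
  k=2: C(5,2)·0.88^2·0.12^3 = 0.013382
1 − 0.014319 = 0.985681

0.9857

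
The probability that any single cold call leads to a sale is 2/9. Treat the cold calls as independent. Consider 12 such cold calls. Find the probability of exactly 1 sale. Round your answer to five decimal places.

X ~ Binomial(n=12, p=0.222222).
P(X=1) = C(12,1) · p^1 · (1−p)^11
= 12 · 0.22222 · 0.06301 = 0.1680272

0.16803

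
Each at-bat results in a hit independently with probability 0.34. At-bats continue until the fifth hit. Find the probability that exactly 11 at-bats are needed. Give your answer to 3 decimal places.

Y = trial on which the fifth success occurs; negative binomial, r=5, p=0.34.
P(Y=11) = C(10,4) · p^5 · (1−p)^6
= 210 · 0.0045435 · 0.082654 = 0.07886

0.079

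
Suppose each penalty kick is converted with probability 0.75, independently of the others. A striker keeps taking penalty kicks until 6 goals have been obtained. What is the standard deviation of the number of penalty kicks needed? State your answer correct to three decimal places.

Y = total penalty kicks until the sixth success; negative binomial with r=6, p=0.75.
SD(Y) = √[r(1−p)/p²] = √(2.66667) = 1.63299

1.633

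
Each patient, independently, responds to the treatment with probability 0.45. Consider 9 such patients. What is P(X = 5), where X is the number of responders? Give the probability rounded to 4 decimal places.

X ~ Binomial(n=9, p=0.45).
P(X=5) = C(9,5) · p^5 · (1−p)^4
= 126 · 0.018453 · 0.091506 = 0.212757

0.2128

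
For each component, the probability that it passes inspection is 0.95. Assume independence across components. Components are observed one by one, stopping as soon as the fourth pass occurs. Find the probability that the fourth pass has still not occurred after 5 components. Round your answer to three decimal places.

0.023

Needing more than 5 components ⇔ fewer than 4 successes in the first 5. With X ~ Binomial(5, 0.95), P(Y > 5) = P(X ≤ 3).
  k=0: C(5,0)·0.95^0·0.05^5 = 0.00000
  k=1: C(5,1)·0.95^1·0.05^4 = 0.00003
  k=2: C(5,2)·0.95^2·0.05^3 = 0.00113
  k=3: C(5,3)·0.95^3·0.05^2 = 0.02143
P(X ≤ 3) = 0.02259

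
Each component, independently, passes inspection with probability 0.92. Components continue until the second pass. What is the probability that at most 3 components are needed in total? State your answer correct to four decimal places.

0.9818

Finishing within 3 components ⇔ at least 2 successes in the first 3. With X ~ Binomial(3, 0.92), P(Y ≤ 3) = 1 − P(X ≤ 1).
  k=0: C(3,0)·0.92^0·0.08^3 = 0.000512
  k=1: C(3,1)·0.92^1·0.08^2 = 0.017664
1 − 0.018176 = 0.981824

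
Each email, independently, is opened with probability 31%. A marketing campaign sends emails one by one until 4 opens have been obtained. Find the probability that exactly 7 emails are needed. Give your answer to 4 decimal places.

0.0607

Y = trial on which the fourth success occurs; negative binomial, r=4, p=0.31.
P(Y=7) = C(6,3) · p^4 · (1−p)^3
= 20 · 0.0092352 · 0.32851 = 0.060677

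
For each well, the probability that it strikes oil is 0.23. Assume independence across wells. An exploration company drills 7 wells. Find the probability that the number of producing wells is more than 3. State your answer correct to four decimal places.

X ~ Binomial(7, 0.23); P(X ≥ 4) = Σ C(7,k) p^k (1−p)^(7−k) over k:
  k=4: C(7,4)·0.23^4·0.77^3 = 0.044715
  k=5: C(7,5)·0.23^5·0.77^2 = 0.008014
  k=6: C(7,6)·0.23^6·0.77^1 = 0.000798
  k=7: C(7,7)·0.23^7·0.77^0 = 0.000034
Total = 0.053561

0.0536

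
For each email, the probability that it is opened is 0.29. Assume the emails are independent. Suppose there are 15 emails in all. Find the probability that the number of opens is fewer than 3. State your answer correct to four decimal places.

0.1447

X ~ Binomial(15, 0.29); P(X ≤ 2) = Σ C(15,k) p^k (1−p)^(15−k) over k:
  k=0: C(15,0)·0.29^0·0.71^15 = 0.005873
  k=1: C(15,1)·0.29^1·0.71^14 = 0.035984
  k=2: C(15,2)·0.29^2·0.71^13 = 0.102883
Total = 0.144740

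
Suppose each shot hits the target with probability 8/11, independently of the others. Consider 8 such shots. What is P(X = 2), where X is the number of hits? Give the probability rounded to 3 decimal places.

X ~ Binomial(n=8, p=0.727273).
P(X=2) = C(8,2) · p^2 · (1−p)^6
= 28 · 0.52893 · 0.0004115 = 0.00609

0.006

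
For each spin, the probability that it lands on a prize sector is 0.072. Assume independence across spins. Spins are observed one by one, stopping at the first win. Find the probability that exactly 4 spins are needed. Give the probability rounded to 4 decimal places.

Geometric (trials to first success), p = 0.072.
P(Y = 4) = (1−p)^3 · p = 0.79918 · 0.072 = 0.057541

0.0575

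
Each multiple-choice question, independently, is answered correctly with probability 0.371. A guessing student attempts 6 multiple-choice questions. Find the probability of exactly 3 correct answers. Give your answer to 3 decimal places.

0.254

X ~ Binomial(n=6, p=0.371).
P(X=3) = C(6,3) · p^3 · (1−p)^3
= 20 · 0.051065 · 0.24886 = 0.25416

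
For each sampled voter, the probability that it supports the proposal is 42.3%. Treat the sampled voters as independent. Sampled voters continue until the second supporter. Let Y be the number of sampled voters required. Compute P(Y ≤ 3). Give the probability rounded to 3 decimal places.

Finishing within 3 sampled voters ⇔ at least 2 successes in the first 3. With X ~ Binomial(3, 0.423), P(Y ≤ 3) = 1 − P(X ≤ 1).
  k=0: C(3,0)·0.423^0·0.577^3 = 0.19210
  k=1: C(3,1)·0.423^1·0.577^2 = 0.42249
1 − 0.61459 = 0.38541

0.385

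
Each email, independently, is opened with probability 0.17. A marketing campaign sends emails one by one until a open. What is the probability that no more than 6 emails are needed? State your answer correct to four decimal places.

0.6731

Y = number of emails to the first success; geometric, p = 0.17.
P(Y ≤ 6) = 1 − (1−p)^6 = 1 − 0.326940 = 0.673060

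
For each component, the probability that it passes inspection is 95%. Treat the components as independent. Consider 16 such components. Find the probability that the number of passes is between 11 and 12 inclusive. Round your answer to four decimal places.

X ~ Binomial(16, 0.95); P(11 ≤ X ≤ 12) = Σ C(16,k) p^k (1−p)^(16−k) over k:
  k=11: C(16,11)·0.95^11·0.05^5 = 0.000776
  k=12: C(16,12)·0.95^12·0.05^4 = 0.006147
Total = 0.006923

0.0069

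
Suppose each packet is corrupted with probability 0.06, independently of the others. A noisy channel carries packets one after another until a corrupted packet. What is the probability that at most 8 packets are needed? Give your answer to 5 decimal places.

0.39043

Y = number of packets to the first success; geometric, p = 0.06.
P(Y ≤ 8) = 1 − (1−p)^8 = 1 − 0.6095689 = 0.3904311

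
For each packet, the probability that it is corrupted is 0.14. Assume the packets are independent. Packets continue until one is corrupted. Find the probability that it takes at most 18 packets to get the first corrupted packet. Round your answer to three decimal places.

0.934

Y = number of packets to the first success; geometric, p = 0.14.
P(Y ≤ 18) = 1 − (1−p)^18 = 1 − 0.06622 = 0.93378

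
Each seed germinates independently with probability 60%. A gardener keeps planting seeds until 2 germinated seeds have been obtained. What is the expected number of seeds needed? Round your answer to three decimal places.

3.333

Y = total seeds until the second success; negative binomial with r=2, p=0.60.
E[Y] = r / p = 2 / 0.60 = 3.33333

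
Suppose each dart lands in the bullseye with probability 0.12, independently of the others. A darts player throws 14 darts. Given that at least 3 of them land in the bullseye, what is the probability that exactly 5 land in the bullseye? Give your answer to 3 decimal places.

X ~ Binomial(14, 0.12). Want P(X=5 | X≥3) = P(X=5) / P(X≥3).
P(X=5) = C(14,5)·0.12^5·0.88^9 = 0.01577
P(X≥3) = 1 − 0.16702 − 0.31885 − 0.28262 = 0.23152
Ratio = 0.01577 / 0.23152 = 0.06810

0.068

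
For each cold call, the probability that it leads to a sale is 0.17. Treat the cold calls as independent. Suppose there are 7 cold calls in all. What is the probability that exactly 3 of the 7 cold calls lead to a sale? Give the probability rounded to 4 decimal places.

X ~ Binomial(n=7, p=0.17).
P(X=3) = C(7,3) · p^3 · (1−p)^4
= 35 · 0.004913 · 0.47458 = 0.081607

0.0816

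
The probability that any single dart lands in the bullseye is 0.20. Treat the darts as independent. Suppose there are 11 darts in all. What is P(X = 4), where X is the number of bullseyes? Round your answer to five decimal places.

X ~ Binomial(n=11, p=0.20).
P(X=4) = C(11,4) · p^4 · (1−p)^7
= 330 · 0.0016 · 0.20972 = 0.1107296

0.11073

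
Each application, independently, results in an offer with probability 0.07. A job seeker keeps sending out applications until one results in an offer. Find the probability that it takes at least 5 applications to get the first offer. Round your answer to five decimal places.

0.74805

Y = number of applications to the first success; geometric, p = 0.07.
P(Y > 4) = P(first 4 all fail) = (1−p)^4 = 0.7480520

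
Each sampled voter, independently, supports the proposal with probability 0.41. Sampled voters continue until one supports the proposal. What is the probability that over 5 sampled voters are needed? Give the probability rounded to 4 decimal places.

0.0715

Y = number of sampled voters to the first success; geometric, p = 0.41.
P(Y > 5) = P(first 5 all fail) = (1−p)^5 = 0.071492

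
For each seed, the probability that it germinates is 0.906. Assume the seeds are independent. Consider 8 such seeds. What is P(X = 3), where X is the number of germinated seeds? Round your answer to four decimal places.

0.0003

X ~ Binomial(n=8, p=0.906).
P(X=3) = C(8,3) · p^3 · (1−p)^5
= 56 · 0.74368 · 7.339e-06 = 0.000306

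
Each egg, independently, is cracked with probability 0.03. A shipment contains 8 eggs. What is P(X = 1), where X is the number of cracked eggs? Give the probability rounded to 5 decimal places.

0.19392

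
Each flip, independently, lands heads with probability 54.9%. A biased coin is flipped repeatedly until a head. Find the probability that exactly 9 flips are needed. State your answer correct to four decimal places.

Geometric (trials to first success), p = 0.549.
P(Y = 9) = (1−p)^8 · p = 0.0017116 · 0.549 = 0.000940

0.0009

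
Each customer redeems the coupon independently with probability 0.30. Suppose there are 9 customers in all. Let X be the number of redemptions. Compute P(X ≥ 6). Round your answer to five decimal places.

X ~ Binomial(9, 0.30); P(X ≥ 6) = Σ C(9,k) p^k (1−p)^(9−k) over k:
  k=6: C(9,6)·0.30^6·0.70^3 = 0.0210039
  k=7: C(9,7)·0.30^7·0.70^2 = 0.0038579
  k=8: C(9,8)·0.30^8·0.70^1 = 0.0004133
  k=9: C(9,9)·0.30^9·0.70^0 = 0.0000197
Total = 0.0252948

0.02529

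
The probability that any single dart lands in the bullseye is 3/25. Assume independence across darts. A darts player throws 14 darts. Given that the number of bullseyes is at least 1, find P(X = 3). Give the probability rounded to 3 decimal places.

X ~ Binomial(14, 0.12). Want P(X=3 | X≥1) = P(X=3) / P(X≥1).
P(X=3) = C(14,3)·0.12^3·0.88^11 = 0.15415
P(X≥1) = 1 − 0.16702 = 0.83298
Ratio = 0.15415 / 0.83298 = 0.18506

0.185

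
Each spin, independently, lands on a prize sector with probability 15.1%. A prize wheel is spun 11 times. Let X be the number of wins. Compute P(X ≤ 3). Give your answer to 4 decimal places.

0.9291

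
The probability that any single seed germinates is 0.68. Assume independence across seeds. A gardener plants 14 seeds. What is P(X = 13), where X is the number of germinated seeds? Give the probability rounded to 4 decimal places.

X ~ Binomial(n=14, p=0.68).
P(X=13) = C(14,13) · p^13 · (1−p)^1
= 14 · 0.0066468 · 0.32 = 0.029778

0.0298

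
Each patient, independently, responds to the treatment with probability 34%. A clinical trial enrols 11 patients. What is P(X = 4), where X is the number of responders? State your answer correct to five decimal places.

X ~ Binomial(n=11, p=0.34).
P(X=4) = C(11,4) · p^4 · (1−p)^7
= 330 · 0.013363 · 0.054552 = 0.2405676

0.24057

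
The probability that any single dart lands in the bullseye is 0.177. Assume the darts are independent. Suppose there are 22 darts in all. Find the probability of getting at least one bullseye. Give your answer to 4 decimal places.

0.9862

P(at least one) = 1 − P(none) = 1 − (1 − 0.177)^22
= 1 − 0.013766 = 0.986234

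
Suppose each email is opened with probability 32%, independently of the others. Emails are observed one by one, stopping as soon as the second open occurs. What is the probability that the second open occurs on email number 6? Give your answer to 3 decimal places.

0.109

Y = trial on which the second success occurs; negative binomial, r=2, p=0.32.
P(Y=6) = C(5,1) · p^2 · (1−p)^4
= 5 · 0.1024 · 0.21381 = 0.10947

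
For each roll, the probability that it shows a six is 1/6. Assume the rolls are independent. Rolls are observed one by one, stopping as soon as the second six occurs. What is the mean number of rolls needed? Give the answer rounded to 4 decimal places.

12.0000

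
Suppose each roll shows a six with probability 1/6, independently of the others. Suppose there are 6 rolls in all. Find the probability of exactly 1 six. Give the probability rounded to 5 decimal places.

0.40188

X ~ Binomial(n=6, p=0.166667).
P(X=1) = C(6,1) · p^1 · (1−p)^5
= 6 · 0.16667 · 0.40188 = 0.4018776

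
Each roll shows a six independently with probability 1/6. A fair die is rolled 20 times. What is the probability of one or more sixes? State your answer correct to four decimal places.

0.9739

P(at least one) = 1 − P(none) = 1 − (1 − 0.166667)^20
= 1 − 0.026084 = 0.973916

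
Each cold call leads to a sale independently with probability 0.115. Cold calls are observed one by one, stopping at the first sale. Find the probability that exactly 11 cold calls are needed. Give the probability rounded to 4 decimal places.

Geometric (trials to first success), p = 0.115.
P(Y = 11) = (1−p)^10 · p = 0.29474 · 0.115 = 0.033895

0.0339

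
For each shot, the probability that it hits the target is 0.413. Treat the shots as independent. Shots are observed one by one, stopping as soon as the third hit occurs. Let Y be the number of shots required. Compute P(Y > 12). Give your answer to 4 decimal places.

Needing more than 12 shots ⇔ fewer than 3 successes in the first 12. With X ~ Binomial(12, 0.413), P(Y > 12) = P(X ≤ 2).
  k=0: C(12,0)·0.413^0·0.587^12 = 0.001674
  k=1: C(12,1)·0.413^1·0.587^11 = 0.014130
  k=2: C(12,2)·0.413^2·0.587^10 = 0.054680
P(X ≤ 2) = 0.070483

0.0705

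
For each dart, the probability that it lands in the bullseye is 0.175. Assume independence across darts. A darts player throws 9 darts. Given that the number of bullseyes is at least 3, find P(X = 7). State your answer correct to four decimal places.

0.0006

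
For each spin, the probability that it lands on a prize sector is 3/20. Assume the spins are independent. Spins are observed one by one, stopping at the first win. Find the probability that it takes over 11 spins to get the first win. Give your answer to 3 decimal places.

0.167

Y = number of spins to the first success; geometric, p = 0.15.
P(Y > 11) = P(first 11 all fail) = (1−p)^11 = 0.16734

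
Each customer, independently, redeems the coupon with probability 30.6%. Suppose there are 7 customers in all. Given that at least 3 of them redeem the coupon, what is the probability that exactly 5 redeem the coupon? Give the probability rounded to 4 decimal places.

X ~ Binomial(7, 0.306). Want P(X=5 | X≥3) = P(X=5) / P(X≥3).
P(X=5) = C(7,5)·0.306^5·0.694^2 = 0.027136
P(X≥3) = 1 − 0.077538 − 0.239319 − 0.316563 = 0.366581
Ratio = 0.027136 / 0.366581 = 0.074025

0.0740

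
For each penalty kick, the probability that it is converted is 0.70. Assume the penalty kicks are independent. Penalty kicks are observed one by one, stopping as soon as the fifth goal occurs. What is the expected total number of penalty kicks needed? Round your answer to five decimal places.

7.14286

Y = total penalty kicks until the fifth success; negative binomial with r=5, p=0.70.
E[Y] = r / p = 5 / 0.70 = 7.1428571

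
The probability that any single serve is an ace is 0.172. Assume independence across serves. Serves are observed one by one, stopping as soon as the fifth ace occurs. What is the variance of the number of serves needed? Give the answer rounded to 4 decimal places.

139.9405

Y = total serves until the fifth success; negative binomial with r=5, p=0.172.
Var(Y) = r(1−p)/p² = 5·0.828 / 0.172² = 139.940508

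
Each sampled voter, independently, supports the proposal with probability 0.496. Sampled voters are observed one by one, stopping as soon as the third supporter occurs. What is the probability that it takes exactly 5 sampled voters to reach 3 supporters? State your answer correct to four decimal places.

Y = trial on which the third success occurs; negative binomial, r=3, p=0.496.
P(Y=5) = C(4,2) · p^3 · (1−p)^2
= 6 · 0.12202 · 0.25402 = 0.185976

0.1860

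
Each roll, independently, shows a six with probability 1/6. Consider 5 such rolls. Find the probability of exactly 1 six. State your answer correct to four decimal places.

0.4019

X ~ Binomial(n=5, p=0.166667).
P(X=1) = C(5,1) · p^1 · (1−p)^4
= 5 · 0.16667 · 0.48225 = 0.401878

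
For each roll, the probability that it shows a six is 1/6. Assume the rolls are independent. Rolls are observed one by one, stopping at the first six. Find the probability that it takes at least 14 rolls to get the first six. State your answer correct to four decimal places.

0.0935

Y = number of rolls to the first success; geometric, p = 0.166667.
P(Y > 13) = P(first 13 all fail) = (1−p)^13 = 0.093464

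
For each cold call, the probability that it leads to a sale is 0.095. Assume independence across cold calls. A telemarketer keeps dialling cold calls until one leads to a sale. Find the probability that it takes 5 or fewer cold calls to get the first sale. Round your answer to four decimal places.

0.3929

Y = number of cold calls to the first success; geometric, p = 0.095.
P(Y ≤ 5) = 1 − (1−p)^5 = 1 − 0.607076 = 0.392924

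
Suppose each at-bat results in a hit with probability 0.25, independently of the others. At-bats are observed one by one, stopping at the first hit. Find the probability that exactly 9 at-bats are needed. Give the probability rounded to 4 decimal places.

0.0250

Geometric (trials to first success), p = 0.25.
P(Y = 9) = (1−p)^8 · p = 0.10011 · 0.25 = 0.025028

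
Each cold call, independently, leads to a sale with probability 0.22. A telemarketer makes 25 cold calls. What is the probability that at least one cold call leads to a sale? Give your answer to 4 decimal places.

P(at least one) = 1 − P(none) = 1 − (1 − 0.22)^25
= 1 − 0.002006 = 0.997994

0.9980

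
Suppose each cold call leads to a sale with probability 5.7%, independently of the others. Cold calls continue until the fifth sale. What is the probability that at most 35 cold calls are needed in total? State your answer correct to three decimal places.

0.047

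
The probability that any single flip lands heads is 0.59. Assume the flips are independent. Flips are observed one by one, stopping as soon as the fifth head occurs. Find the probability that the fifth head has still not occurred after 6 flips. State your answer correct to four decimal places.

0.7819

Needing more than 6 flips ⇔ fewer than 5 successes in the first 6. With X ~ Binomial(6, 0.59), P(Y > 6) = P(X ≤ 4).
  k=0: C(6,0)·0.59^0·0.41^6 = 0.004750
  k=1: C(6,1)·0.59^1·0.41^5 = 0.041013
  k=2: C(6,2)·0.59^2·0.41^4 = 0.147547
  k=3: C(6,3)·0.59^3·0.41^3 = 0.283099
  k=4: C(6,4)·0.59^4·0.41^2 = 0.305539
P(X ≤ 4) = 0.781948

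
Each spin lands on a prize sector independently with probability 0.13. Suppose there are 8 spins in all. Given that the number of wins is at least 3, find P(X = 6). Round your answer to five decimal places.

0.00138

X ~ Binomial(8, 0.13). Want P(X=6 | X≥3) = P(X=6) / P(X≥3).
P(X=6) = C(8,6)·0.13^6·0.87^2 = 0.0001023
P(X≥3) = 1 − 0.3282117 − 0.3923450 − 0.2051919 = 0.0742514
Ratio = 0.0001023 / 0.0742514 = 0.0013777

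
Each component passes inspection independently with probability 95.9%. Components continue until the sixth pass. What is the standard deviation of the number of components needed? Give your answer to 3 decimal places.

0.517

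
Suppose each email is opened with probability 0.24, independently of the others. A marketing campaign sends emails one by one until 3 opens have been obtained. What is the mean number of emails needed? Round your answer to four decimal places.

12.5000

Y = total emails until the third success; negative binomial with r=3, p=0.24.
E[Y] = r / p = 3 / 0.24 = 12.500000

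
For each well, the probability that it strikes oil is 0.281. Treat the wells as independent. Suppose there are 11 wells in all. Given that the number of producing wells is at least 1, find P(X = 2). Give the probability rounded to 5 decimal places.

0.22910

X ~ Binomial(11, 0.281). Want P(X=2 | X≥1) = P(X=2) / P(X≥1).
P(X=2) = C(11,2)·0.281^2·0.719^9 = 0.2230157
P(X≥1) = 1 − 0.0265471 = 0.9734529
Ratio = 0.2230157 / 0.9734529 = 0.2290975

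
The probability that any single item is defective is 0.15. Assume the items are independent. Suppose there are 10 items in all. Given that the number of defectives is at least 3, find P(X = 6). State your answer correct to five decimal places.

0.00694

X ~ Binomial(10, 0.15). Want P(X=6 | X≥3) = P(X=6) / P(X≥3).
P(X=6) = C(10,6)·0.15^6·0.85^4 = 0.0012487
P(X≥3) = 1 − 0.1968744 − 0.3474254 − 0.2758967 = 0.1798035
Ratio = 0.0012487 / 0.1798035 = 0.0069446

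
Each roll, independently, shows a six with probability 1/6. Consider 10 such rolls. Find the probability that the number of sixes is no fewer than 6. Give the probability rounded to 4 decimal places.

X ~ Binomial(10, 0.166667); P(X ≥ 6) = Σ C(10,k) p^k (1−p)^(10−k) over k:
  k=6: C(10,6)·0.166667^6·0.833333^4 = 0.002171
  k=7: C(10,7)·0.166667^7·0.833333^3 = 0.000248
  k=8: C(10,8)·0.166667^8·0.833333^2 = 0.000019
  k=9: C(10,9)·0.166667^9·0.833333^1 = 0.000001
  k=10: C(10,10)·0.166667^10·0.833333^0 = 0.000000
Total = 0.002438

0.0024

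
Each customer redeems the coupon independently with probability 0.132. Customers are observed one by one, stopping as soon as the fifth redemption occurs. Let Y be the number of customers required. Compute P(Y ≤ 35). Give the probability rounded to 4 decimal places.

Finishing within 35 customers ⇔ at least 5 successes in the first 35. With X ~ Binomial(35, 0.132), P(Y ≤ 35) = 1 − P(X ≤ 4).
  k=0: C(35,0)·0.132^0·0.868^35 = 0.007050
  k=1: C(35,1)·0.132^1·0.868^34 = 0.037524
  k=2: C(35,2)·0.132^2·0.868^33 = 0.097010
  k=3: C(35,3)·0.132^3·0.868^32 = 0.162279
  k=4: C(35,4)·0.132^4·0.868^31 = 0.197427
1 − 0.501290 = 0.498710

0.4987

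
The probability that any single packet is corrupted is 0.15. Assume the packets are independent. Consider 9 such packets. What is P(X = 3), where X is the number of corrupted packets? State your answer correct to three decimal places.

0.107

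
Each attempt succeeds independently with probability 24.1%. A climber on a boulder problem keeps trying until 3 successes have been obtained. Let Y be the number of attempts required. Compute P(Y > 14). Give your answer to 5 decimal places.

0.30785

Needing more than 14 attempts ⇔ fewer than 3 successes in the first 14. With X ~ Binomial(14, 0.241), P(Y > 14) = P(X ≤ 2).
  k=0: C(14,0)·0.241^0·0.759^14 = 0.0210564
  k=1: C(14,1)·0.241^1·0.759^13 = 0.0936027
  k=2: C(14,2)·0.241^2·0.759^12 = 0.1931865
P(X ≤ 2) = 0.3078456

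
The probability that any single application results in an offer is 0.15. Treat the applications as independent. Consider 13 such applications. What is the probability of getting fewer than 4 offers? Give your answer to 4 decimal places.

0.8820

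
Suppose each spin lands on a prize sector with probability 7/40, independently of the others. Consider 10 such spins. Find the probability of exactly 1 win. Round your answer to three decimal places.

X ~ Binomial(n=10, p=0.175).
P(X=1) = C(10,1) · p^1 · (1−p)^9
= 10 · 0.175 · 0.17705 = 0.30983

0.310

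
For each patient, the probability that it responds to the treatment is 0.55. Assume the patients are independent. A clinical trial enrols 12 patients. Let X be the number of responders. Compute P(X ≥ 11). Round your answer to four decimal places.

0.0083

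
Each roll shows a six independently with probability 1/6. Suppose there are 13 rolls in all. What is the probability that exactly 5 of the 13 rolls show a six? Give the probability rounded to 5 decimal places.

0.03849

X ~ Binomial(n=13, p=0.166667).
P(X=5) = C(13,5) · p^5 · (1−p)^8
= 1287 · 0.0001286 · 0.23257 = 0.0384922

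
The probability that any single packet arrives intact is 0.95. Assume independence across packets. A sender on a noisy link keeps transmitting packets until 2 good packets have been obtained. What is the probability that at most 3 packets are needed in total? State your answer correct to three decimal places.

0.993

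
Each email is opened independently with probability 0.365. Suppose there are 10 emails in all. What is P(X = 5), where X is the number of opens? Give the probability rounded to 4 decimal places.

0.1686

X ~ Binomial(n=10, p=0.365).
P(X=5) = C(10,5) · p^5 · (1−p)^5
= 252 · 0.0064783 · 0.10324 = 0.168552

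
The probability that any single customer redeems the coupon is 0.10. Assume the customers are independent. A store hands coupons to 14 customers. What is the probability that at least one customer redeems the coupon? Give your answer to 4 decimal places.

0.7712

P(at least one) = 1 − P(none) = 1 − (1 − 0.10)^14
= 1 − 0.228768 = 0.771232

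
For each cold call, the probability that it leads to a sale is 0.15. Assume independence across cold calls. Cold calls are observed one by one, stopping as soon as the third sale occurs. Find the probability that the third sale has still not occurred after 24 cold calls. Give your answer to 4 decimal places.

0.2798

Needing more than 24 cold calls ⇔ fewer than 3 successes in the first 24. With X ~ Binomial(24, 0.15), P(Y > 24) = P(X ≤ 2).
  k=0: C(24,0)·0.15^0·0.85^24 = 0.020233
  k=1: C(24,1)·0.15^1·0.85^23 = 0.085692
  k=2: C(24,2)·0.15^2·0.85^22 = 0.173903
P(X ≤ 2) = 0.279828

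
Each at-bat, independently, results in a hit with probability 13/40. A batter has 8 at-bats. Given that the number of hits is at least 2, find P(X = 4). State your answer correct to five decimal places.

0.20498

X ~ Binomial(8, 0.325). Want P(X=4 | X≥2) = P(X=4) / P(X≥2).
P(X=4) = C(8,4)·0.325^4·0.675^4 = 0.1621237
P(X≥2) = 1 − 0.0430953 − 0.1659968 = 0.7909079
Ratio = 0.1621237 / 0.7909079 = 0.2049843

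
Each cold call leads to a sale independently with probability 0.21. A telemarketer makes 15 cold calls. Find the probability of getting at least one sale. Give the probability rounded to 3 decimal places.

P(at least one) = 1 − P(none) = 1 − (1 − 0.21)^15
= 1 − 0.02913 = 0.97087

0.971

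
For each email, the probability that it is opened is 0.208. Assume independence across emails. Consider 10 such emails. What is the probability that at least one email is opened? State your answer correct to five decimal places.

0.90289

P(at least one) = 1 − P(none) = 1 − (1 − 0.208)^10
= 1 − 0.0971073 = 0.9028927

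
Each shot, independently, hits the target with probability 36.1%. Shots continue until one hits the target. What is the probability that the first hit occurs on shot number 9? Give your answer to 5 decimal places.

0.01003

Geometric (trials to first success), p = 0.361.
P(Y = 9) = (1−p)^8 · p = 0.027798 · 0.361 = 0.0100349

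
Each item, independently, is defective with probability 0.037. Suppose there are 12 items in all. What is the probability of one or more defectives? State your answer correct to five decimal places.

P(at least one) = 1 − P(none) = 1 − (1 − 0.037)^12
= 1 − 0.6360854 = 0.3639146

0.36391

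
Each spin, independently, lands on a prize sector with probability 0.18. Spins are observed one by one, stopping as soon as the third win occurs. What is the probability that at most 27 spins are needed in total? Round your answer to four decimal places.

0.8877

Finishing within 27 spins ⇔ at least 3 successes in the first 27. With X ~ Binomial(27, 0.18), P(Y ≤ 27) = 1 − P(X ≤ 2).
  k=0: C(27,0)·0.18^0·0.82^27 = 0.004709
  k=1: C(27,1)·0.18^1·0.82^26 = 0.027912
  k=2: C(27,2)·0.18^2·0.82^25 = 0.079652
1 − 0.112274 = 0.887726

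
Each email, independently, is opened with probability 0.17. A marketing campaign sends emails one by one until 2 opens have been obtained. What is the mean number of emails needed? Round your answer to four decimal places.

Y = total emails until the second success; negative binomial with r=2, p=0.17.
E[Y] = r / p = 2 / 0.17 = 11.764706

11.7647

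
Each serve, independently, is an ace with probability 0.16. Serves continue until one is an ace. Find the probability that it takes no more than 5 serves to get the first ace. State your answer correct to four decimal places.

Y = number of serves to the first success; geometric, p = 0.16.
P(Y ≤ 5) = 1 − (1−p)^5 = 1 − 0.418212 = 0.581788

0.5818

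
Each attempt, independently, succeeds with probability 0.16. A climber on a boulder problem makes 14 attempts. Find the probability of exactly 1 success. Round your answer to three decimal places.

0.232

X ~ Binomial(n=14, p=0.16).
P(X=1) = C(14,1) · p^1 · (1−p)^13
= 14 · 0.16 · 0.10366 = 0.23221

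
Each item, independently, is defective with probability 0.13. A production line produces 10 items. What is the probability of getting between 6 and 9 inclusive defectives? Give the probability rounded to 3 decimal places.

0.001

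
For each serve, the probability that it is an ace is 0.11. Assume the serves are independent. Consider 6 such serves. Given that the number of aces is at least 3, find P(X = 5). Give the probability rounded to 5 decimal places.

X ~ Binomial(6, 0.11). Want P(X=5 | X≥3) = P(X=5) / P(X≥3).
P(X=5) = C(6,5)·0.11^5·0.89^1 = 0.0000860
P(X≥3) = 1 − 0.4969813 − 0.3685479 − 0.1138772 = 0.0205936
Ratio = 0.0000860 / 0.0205936 = 0.0041761

0.00418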